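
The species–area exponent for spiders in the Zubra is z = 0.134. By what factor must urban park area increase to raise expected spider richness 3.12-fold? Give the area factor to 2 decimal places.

(A₂/A₁)^0.134 = 3.12, so A₂/A₁ = 3.12^(1/0.134) = 3.12^7.463
ln(A₂/A₁) = ln 3.12 / 0.134 = 1.1378 / 0.134 = 8.4913
A₂/A₁ = e^8.4913 ≈ 4872

4872.15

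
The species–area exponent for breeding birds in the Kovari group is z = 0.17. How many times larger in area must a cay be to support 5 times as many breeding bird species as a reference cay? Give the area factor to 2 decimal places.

12929.69

(A₂/A₁)^0.17 = 5, so A₂/A₁ = 5^(1/0.17) = 5^5.882
ln(A₂/A₁) = ln 5 / 0.17 = 1.6094 / 0.17 = 9.4673
A₂/A₁ = e^9.4673 ≈ 12930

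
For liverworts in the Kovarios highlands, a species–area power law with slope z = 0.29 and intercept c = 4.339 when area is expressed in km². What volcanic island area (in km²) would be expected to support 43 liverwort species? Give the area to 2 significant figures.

43 = 4.339 × A^0.29  ⇒  A^0.29 = 43/4.339 = 9.91
ln A = ln(9.91) / 0.29 = 2.2936 / 0.29 = 7.9088
A = e^7.9088 ≈ 2721 km²

2700 km²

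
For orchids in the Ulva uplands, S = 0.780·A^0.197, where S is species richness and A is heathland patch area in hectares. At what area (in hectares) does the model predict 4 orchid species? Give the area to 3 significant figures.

4020 hectares

4 = 0.78 × A^0.197  ⇒  A^0.197 = 4/0.78 = 5.128
ln A = ln(5.128) / 0.197 = 1.6348 / 0.197 = 8.2983
A = e^8.2983 ≈ 4017 hectares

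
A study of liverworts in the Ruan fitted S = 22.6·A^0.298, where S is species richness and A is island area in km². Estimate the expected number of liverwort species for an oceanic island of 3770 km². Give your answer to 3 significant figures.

S = 22.6 × 3770^0.298
ln S = ln 22.6 + 0.298 × ln 3770 = 3.1179 + 0.298 × 8.2348 = 5.5719
S = e^5.5719 ≈ 262.9

263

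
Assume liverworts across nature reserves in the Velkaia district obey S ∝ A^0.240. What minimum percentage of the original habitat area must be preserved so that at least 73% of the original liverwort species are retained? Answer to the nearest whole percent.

Need (A_new/A_old)^0.24 = 0.73, so A_new/A_old = 0.73^(1/0.24) = 0.73^4.167
ln(A_new/A_old) = ln 0.73 / 0.24 = -0.3147 / 0.24 = -1.3113
A_new/A_old = e^-1.3113 ≈ 0.2695

27%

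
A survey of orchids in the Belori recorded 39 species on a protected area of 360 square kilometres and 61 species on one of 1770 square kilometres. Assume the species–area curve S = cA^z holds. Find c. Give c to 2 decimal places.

7.47

z = ln(S₂/S₁) / ln(A₂/A₁) = ln(61/39) / ln(1770/360) = 0.4473 / 1.5926 = 0.2809
c = S₁ / A₁^z = 39 / 360^0.2809 = 39 / 5.224 = 7.466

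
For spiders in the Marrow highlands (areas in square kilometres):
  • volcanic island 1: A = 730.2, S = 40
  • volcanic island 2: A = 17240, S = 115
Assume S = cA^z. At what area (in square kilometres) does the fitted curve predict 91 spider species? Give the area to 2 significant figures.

8600 square kilometres

z = ln(115/40) / ln(17240/730.2) = 1.0561 / 3.1617 = 0.3340
c = 40 / 730.2^0.3340 = 40 / 9.046 = 4.422
A = (91/4.422)^(1/0.3340) ⇒ ln A = ln(20.58)/0.3340 = 9.0542
A = e^9.0542 ≈ 8554 square kilometres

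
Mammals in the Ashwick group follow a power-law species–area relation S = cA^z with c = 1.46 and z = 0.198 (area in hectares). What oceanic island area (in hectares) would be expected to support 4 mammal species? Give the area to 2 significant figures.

160 hectares

4 = 1.46 × A^0.198  ⇒  A^0.198 = 4/1.46 = 2.74
ln A = ln(2.74) / 0.198 = 1.0079 / 0.198 = 5.0902
A = e^5.0902 ≈ 162.4 hectares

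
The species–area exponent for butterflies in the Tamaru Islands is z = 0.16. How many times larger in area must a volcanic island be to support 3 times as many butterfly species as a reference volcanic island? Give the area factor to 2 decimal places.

959.42

(A₂/A₁)^0.16 = 3, so A₂/A₁ = 3^(1/0.16) = 3^6.25
ln(A₂/A₁) = ln 3 / 0.16 = 1.0986 / 0.16 = 6.8663
A₂/A₁ = e^6.8663 ≈ 959.4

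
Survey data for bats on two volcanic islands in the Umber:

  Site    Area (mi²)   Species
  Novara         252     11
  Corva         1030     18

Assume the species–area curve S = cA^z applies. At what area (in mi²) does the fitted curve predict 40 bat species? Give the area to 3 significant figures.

z = ln(18/11) / ln(1030/252) = 0.4925 / 1.4079 = 0.3498
c = 11 / 252^0.3498 = 11 / 6.918 = 1.59
A = (40/1.59)^(1/0.3498) ⇒ ln A = ln(25.16)/0.3498 = 9.2201
A = e^9.2201 ≈ 10098 mi²

10100 mi²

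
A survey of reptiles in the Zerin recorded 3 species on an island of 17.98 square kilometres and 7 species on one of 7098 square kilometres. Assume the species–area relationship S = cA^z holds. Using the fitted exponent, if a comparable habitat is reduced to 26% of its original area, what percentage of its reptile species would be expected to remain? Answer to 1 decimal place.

z = ln(7/3) / ln(7098/17.98) = 0.8473 / 5.9783 = 0.1417
S_new/S_old = (A_new/A_old)^z = 0.26^0.1417 = exp(0.1417 × -1.3471) = 0.8262

82.6%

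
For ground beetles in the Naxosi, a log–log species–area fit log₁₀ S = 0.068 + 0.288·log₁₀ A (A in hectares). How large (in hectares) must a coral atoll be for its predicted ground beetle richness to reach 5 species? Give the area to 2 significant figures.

160 hectares

5 = 1.169 × A^0.288  ⇒  A^0.288 = 5/1.169 = 4.275
ln A = ln(4.275) / 0.288 = 1.4529 / 0.288 = 5.0447
A = e^5.0447 ≈ 155.2 hectares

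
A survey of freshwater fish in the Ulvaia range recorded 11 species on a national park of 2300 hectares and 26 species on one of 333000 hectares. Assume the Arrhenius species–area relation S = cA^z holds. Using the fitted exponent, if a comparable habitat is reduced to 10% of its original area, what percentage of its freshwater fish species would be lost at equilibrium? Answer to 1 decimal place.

z = ln(26/11) / ln(333000/2300) = 0.8602 / 4.9752 = 0.1729
S_new/S_old = (A_new/A_old)^z = 0.1^0.1729 = exp(0.1729 × -2.3026) = 0.6716
Fraction lost = 1 − 0.6716 = 0.3284

32.8%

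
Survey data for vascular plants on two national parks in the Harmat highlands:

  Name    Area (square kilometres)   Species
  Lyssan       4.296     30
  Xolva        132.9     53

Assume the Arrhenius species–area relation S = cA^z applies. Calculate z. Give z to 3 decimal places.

0.166

Taking logs: ln S = ln c + z ln A, so z = (ln S₂ − ln S₁)/(ln A₂ − ln A₁).
z = ln(53/30) / ln(132.9/4.296) = ln(1.767) / ln(30.94) = 0.5691 / 3.4319 = 0.1658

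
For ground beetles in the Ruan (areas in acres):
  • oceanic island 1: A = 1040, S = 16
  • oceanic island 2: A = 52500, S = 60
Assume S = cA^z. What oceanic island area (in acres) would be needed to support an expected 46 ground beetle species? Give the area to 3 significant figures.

z = ln(60/16) / ln(52500/1040) = 1.3218 / 3.9216 = 0.3370
c = 16 / 1040^0.3370 = 16 / 10.4 = 1.539
A = (46/1.539)^(1/0.3370) ⇒ ln A = ln(29.89)/0.3370 = 10.0802
A = e^10.0802 ≈ 23867 acres

23900 acres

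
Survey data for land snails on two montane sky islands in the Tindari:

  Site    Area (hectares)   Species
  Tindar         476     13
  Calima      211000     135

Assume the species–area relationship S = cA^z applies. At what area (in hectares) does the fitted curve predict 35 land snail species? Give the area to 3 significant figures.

6280 hectares

z = ln(135/13) / ln(211000/476) = 2.3403 / 6.0942 = 0.3840
c = 13 / 476^0.3840 = 13 / 10.67 = 1.218
A = (35/1.218)^(1/0.3840) ⇒ ln A = ln(28.73)/0.3840 = 8.7444
A = e^8.7444 ≈ 6276 hectares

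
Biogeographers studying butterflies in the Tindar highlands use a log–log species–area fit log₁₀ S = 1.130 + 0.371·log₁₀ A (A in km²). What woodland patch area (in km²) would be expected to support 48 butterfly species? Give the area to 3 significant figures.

30.6 km²

48 = 13.49 × A^0.371  ⇒  A^0.371 = 48/13.49 = 3.558
ln A = ln(3.558) / 0.371 = 1.2693 / 0.371 = 3.4212
A = e^3.4212 ≈ 30.61 km²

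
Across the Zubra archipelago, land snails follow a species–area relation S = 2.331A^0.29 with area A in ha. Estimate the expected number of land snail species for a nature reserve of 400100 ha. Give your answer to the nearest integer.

98 species

S = 2.331 × 400100^0.29 = 2.331 × 42.13 ≈ 98.21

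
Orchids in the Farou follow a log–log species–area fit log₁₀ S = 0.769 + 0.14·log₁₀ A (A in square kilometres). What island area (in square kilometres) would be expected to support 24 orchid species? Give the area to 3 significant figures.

23200 square kilometres

24 = 5.875 × A^0.14  ⇒  A^0.14 = 24/5.875 = 4.085
ln A = ln(4.085) / 0.14 = 1.4074 / 0.14 = 10.0526
A = e^10.0526 ≈ 23216 square kilometres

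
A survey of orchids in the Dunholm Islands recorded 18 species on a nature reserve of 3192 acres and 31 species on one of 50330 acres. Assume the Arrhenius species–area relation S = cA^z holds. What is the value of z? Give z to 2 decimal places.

0.20

Taking logs: ln S = ln c + z ln A, so z = (ln S₂ − ln S₁)/(ln A₂ − ln A₁).
z = ln(31/18) / ln(50330/3192) = ln(1.722) / ln(15.77) = 0.5436 / 2.7580 = 0.1971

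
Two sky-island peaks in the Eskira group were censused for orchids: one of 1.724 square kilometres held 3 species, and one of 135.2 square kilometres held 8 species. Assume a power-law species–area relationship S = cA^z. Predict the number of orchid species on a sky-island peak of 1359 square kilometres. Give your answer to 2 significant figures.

z = ln(8/3) / ln(135.2/1.724) = 0.9808 / 4.3621 = 0.2249
c = 3 / 1.724^0.2249 = 3 / 1.13 = 2.654
S₃ = 2.654 × 1359^0.2249 = 2.654 × 5.064 ≈ 13.44

13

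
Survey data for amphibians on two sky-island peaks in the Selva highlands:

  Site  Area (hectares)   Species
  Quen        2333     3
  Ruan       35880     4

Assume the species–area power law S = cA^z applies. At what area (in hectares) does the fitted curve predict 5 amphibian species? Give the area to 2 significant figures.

300000 hectares

z = ln(4/3) / ln(35880/2333) = 0.2877 / 2.7330 = 0.1053
c = 3 / 2333^0.1053 = 3 / 2.262 = 1.326
A = (5/1.326)^(1/0.1053) ⇒ ln A = ln(3.77)/0.1053 = 12.6078
A = e^12.6078 ≈ 298891 hectares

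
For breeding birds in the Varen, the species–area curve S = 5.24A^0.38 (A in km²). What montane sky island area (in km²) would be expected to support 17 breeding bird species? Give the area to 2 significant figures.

17 = 5.24 × A^0.38  ⇒  A^0.38 = 17/5.24 = 3.244
ln A = ln(3.244) / 0.38 = 1.1769 / 0.38 = 3.0971
A = e^3.0971 ≈ 22.13 km²

22 km²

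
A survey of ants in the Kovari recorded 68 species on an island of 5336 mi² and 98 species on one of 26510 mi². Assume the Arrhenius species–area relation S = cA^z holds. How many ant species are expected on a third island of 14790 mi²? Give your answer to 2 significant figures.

z = ln(98/68) / ln(26510/5336) = 0.3655 / 1.6030 = 0.2280
c = 68 / 5336^0.2280 = 68 / 7.075 = 9.611
S₃ = 9.611 × 14790^0.2280 = 9.611 × 8.926 ≈ 85.79

86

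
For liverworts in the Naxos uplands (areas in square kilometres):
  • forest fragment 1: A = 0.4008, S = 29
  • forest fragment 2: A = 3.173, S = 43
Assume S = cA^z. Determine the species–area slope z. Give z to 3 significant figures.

Taking logs: ln S = ln c + z ln A, so z = (ln S₂ − ln S₁)/(ln A₂ − ln A₁).
z = ln(43/29) / ln(3.173/0.4008) = ln(1.483) / ln(7.917) = 0.3939 / 2.0690 = 0.1904

0.190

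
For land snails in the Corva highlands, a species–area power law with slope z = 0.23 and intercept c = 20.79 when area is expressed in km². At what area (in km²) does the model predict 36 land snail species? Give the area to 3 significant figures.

10.9 km²

36 = 20.79 × A^0.23  ⇒  A^0.23 = 36/20.79 = 1.732
ln A = ln(1.732) / 0.23 = 0.5490 / 0.23 = 2.3872
A = e^2.3872 ≈ 10.88 km²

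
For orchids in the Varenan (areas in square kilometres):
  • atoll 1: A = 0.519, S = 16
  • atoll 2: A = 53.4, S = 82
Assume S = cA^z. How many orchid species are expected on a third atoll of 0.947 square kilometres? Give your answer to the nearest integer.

z = ln(82/16) / ln(53.4/0.519) = 1.6341 / 4.6337 = 0.3527
c = 16 / 0.519^0.3527 = 16 / 0.7935 = 20.16
S₃ = 20.16 × 0.947^0.3527 = 20.16 × 0.981 ≈ 19.78

20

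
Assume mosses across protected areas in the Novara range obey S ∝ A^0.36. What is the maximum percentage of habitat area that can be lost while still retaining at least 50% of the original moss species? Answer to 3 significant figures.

Need (A_new/A_old)^0.36 = 0.5, so A_new/A_old = 0.5^(1/0.36) = 0.5^2.778
ln(A_new/A_old) = ln 0.5 / 0.36 = -0.6931 / 0.36 = -1.9254
A_new/A_old = e^-1.9254 ≈ 0.1458
Fraction that can be lost = 1 − 0.1458 = 0.8542

85.4%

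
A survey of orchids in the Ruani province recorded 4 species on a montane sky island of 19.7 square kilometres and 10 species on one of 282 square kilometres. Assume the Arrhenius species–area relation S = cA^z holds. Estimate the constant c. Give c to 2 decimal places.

z = ln(S₂/S₁) / ln(A₂/A₁) = ln(10/4) / ln(282/19.7) = 0.9163 / 2.6613 = 0.3443
c = S₁ / A₁^z = 4 / 19.7^0.3443 = 4 / 2.791 = 1.433

1.43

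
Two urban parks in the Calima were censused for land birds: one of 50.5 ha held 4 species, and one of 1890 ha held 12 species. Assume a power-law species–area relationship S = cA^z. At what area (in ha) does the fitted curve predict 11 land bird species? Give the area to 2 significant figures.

z = ln(12/4) / ln(1890/50.5) = 1.0986 / 3.6224 = 0.3033
c = 4 / 50.5^0.3033 = 4 / 3.285 = 1.218
A = (11/1.218)^(1/0.3033) ⇒ ln A = ln(9.035)/0.3033 = 7.2574
A = e^7.2574 ≈ 1419 ha

1400 ha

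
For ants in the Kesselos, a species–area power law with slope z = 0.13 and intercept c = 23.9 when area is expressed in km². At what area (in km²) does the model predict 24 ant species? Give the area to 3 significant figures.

1.03 km²

24 = 23.9 × A^0.13  ⇒  A^0.13 = 24/23.9 = 1.004
ln A = ln(1.004) / 0.13 = 0.0042 / 0.13 = 0.0321
A = e^0.0321 ≈ 1.033 km²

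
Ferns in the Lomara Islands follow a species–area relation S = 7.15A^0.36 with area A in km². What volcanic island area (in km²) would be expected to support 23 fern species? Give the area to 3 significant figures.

23 = 7.15 × A^0.36  ⇒  A^0.36 = 23/7.15 = 3.217
ln A = ln(3.217) / 0.36 = 1.1684 / 0.36 = 3.2455
A = e^3.2455 ≈ 25.67 km²

25.7 km²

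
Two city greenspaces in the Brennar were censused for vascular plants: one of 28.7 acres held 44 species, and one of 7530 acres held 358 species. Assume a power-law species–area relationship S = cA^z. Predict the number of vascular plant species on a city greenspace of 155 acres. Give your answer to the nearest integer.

z = ln(358/44) / ln(7530/28.7) = 2.0963 / 5.5698 = 0.3764
c = 44 / 28.7^0.3764 = 44 / 3.538 = 12.44
S₃ = 12.44 × 155^0.3764 = 12.44 × 6.674 ≈ 83.01

83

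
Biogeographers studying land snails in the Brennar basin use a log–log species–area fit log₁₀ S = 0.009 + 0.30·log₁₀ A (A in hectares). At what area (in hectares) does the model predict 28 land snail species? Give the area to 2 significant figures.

28 = 1.021 × A^0.3  ⇒  A^0.3 = 28/1.021 = 27.43
ln A = ln(27.43) / 0.3 = 3.3115 / 0.3 = 11.0383
A = e^11.0383 ≈ 62210 hectares

62000 hectares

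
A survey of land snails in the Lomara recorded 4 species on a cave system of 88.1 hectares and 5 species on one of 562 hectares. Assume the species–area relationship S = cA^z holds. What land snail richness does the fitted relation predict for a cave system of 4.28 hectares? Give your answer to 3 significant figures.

z = ln(5/4) / ln(562/88.1) = 0.2231 / 1.8530 = 0.1204
c = 4 / 88.1^0.1204 = 4 / 1.715 = 2.333
S₃ = 2.333 × 4.28^0.1204 = 2.333 × 1.191 ≈ 2.779

2.78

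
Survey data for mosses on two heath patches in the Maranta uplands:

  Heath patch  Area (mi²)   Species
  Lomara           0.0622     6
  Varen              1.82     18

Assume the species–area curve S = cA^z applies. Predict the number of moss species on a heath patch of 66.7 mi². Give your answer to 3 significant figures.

58.1

z = ln(18/6) / ln(1.82/0.0622) = 1.0986 / 3.3762 = 0.3254
c = 6 / 0.0622^0.3254 = 6 / 0.405 = 14.81
S₃ = 14.81 × 66.7^0.3254 = 14.81 × 3.922 ≈ 58.1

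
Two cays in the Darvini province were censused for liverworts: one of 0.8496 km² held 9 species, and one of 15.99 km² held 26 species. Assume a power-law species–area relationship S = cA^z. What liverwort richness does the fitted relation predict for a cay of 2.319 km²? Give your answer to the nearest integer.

z = ln(26/9) / ln(15.99/0.8496) = 1.0609 / 2.9350 = 0.3615
c = 9 / 0.8496^0.3615 = 9 / 0.9428 = 9.546
S₃ = 9.546 × 2.319^0.3615 = 9.546 × 1.355 ≈ 12.94

13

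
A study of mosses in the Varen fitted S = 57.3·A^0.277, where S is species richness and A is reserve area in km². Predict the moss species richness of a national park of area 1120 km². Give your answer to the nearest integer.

S = 57.3 × 1120^0.277
ln S = ln 57.3 + 0.277 × ln 1120 = 4.0483 + 0.277 × 7.0211 = 5.9931
S = e^5.9931 ≈ 400.7

401 species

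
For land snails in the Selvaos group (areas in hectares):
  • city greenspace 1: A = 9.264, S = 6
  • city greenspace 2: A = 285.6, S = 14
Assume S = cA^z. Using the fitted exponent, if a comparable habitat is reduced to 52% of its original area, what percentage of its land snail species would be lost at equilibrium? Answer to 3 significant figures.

14.9%

z = ln(14/6) / ln(285.6/9.264) = 0.8473 / 3.4285 = 0.2471
S_new/S_old = (A_new/A_old)^z = 0.52^0.2471 = exp(0.2471 × -0.6539) = 0.8508
Fraction lost = 1 − 0.8508 = 0.1492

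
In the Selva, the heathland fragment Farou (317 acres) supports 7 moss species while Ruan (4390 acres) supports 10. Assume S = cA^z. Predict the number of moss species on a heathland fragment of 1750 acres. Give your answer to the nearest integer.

z = ln(10/7) / ln(4390/317) = 0.3567 / 2.6282 = 0.1357
c = 7 / 317^0.1357 = 7 / 2.185 = 3.204
S₃ = 3.204 × 1750^0.1357 = 3.204 × 2.755 ≈ 8.827

9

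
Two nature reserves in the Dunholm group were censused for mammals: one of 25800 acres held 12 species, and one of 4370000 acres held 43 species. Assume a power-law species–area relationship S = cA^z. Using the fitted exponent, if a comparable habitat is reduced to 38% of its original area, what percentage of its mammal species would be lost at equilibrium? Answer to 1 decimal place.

21.4%

z = ln(43/12) / ln(4370000/25800) = 1.2763 / 5.1321 = 0.2487
S_new/S_old = (A_new/A_old)^z = 0.38^0.2487 = exp(0.2487 × -0.9676) = 0.7861
Fraction lost = 1 − 0.7861 = 0.2139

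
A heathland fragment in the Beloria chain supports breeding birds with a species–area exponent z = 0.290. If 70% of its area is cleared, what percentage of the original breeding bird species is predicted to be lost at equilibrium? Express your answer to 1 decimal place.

29.5%

S_new/S_old = (A_new/A_old)^z = 0.3^0.29
= exp(0.29 × ln 0.3) = exp(0.29 × -1.2040) = exp(-0.3492) ≈ 0.7053
Fraction lost = 1 − 0.7053 = 0.2947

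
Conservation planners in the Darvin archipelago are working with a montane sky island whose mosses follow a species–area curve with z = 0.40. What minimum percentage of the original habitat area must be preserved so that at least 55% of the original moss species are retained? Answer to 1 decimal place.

Need (A_new/A_old)^0.4 = 0.55, so A_new/A_old = 0.55^(1/0.4) = 0.55^2.5
ln(A_new/A_old) = ln 0.55 / 0.4 = -0.5978 / 0.4 = -1.4946
A_new/A_old = e^-1.4946 ≈ 0.2243

22.4%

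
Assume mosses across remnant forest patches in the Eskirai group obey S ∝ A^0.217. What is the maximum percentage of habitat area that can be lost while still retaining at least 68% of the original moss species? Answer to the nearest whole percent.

Need (A_new/A_old)^0.217 = 0.68, so A_new/A_old = 0.68^(1/0.217) = 0.68^4.608
ln(A_new/A_old) = ln 0.68 / 0.217 = -0.3857 / 0.217 = -1.7772
A_new/A_old = e^-1.7772 ≈ 0.1691
Fraction that can be lost = 1 − 0.1691 = 0.8309

83%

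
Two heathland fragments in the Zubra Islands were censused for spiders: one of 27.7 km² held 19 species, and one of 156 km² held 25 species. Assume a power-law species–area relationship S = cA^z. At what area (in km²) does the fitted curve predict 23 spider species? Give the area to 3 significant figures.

92.3 km²

z = ln(25/19) / ln(156/27.7) = 0.2744 / 1.7284 = 0.1588
c = 19 / 27.7^0.1588 = 19 / 1.694 = 11.21
A = (23/11.21)^(1/0.1588) ⇒ ln A = ln(2.051)/0.1588 = 4.5247
A = e^4.5247 ≈ 92.27 km²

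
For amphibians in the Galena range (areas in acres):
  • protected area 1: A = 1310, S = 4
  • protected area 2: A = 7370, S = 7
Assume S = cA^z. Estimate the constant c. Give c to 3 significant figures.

0.391

z = ln(S₂/S₁) / ln(A₂/A₁) = ln(7/4) / ln(7370/1310) = 0.5596 / 1.7274 = 0.3240
c = S₁ / A₁^z = 4 / 1310^0.3240 = 4 / 10.23 = 0.391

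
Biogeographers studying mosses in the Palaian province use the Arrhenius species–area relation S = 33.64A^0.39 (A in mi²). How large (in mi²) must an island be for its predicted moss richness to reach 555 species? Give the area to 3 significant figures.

555 = 33.64 × A^0.39  ⇒  A^0.39 = 555/33.64 = 16.5
ln A = ln(16.5) / 0.39 = 2.8033 / 0.39 = 7.1878
A = e^7.1878 ≈ 1323 mi²

1320 mi²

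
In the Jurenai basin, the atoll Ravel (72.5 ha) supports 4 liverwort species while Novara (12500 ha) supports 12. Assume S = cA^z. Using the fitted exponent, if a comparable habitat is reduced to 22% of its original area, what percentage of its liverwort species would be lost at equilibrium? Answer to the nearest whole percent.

z = ln(12/4) / ln(12500/72.5) = 1.0986 / 5.1499 = 0.2133
S_new/S_old = (A_new/A_old)^z = 0.22^0.2133 = exp(0.2133 × -1.5141) = 0.724
Fraction lost = 1 − 0.724 = 0.276

28%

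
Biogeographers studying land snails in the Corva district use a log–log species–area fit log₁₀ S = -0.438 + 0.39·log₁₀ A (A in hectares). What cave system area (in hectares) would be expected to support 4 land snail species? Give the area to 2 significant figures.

4 = 0.3648 × A^0.39  ⇒  A^0.39 = 4/0.3648 = 10.97
ln A = ln(10.97) / 0.39 = 2.3948 / 0.39 = 6.1406
A = e^6.1406 ≈ 464.3 hectares

460 hectares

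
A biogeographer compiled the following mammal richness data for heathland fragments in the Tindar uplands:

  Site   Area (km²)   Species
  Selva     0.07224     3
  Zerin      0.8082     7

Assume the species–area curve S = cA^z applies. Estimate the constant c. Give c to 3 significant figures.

7.54

z = ln(S₂/S₁) / ln(A₂/A₁) = ln(7/3) / ln(0.8082/0.07224) = 0.8473 / 2.4148 = 0.3509
c = S₁ / A₁^z = 3 / 0.07224^0.3509 = 3 / 0.3977 = 7.543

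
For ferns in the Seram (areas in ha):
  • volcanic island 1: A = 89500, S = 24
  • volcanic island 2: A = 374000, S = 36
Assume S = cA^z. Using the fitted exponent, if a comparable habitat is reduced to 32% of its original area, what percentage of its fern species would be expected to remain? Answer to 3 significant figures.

z = ln(36/24) / ln(374000/89500) = 0.4055 / 1.4300 = 0.2835
S_new/S_old = (A_new/A_old)^z = 0.32^0.2835 = exp(0.2835 × -1.1394) = 0.7239

72.4%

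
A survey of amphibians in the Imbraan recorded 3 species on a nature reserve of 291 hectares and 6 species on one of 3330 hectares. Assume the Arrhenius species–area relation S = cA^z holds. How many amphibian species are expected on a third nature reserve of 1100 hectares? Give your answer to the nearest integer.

4

z = ln(6/3) / ln(3330/291) = 0.6931 / 2.4374 = 0.2844
c = 3 / 291^0.2844 = 3 / 5.02 = 0.5976
S₃ = 0.5976 × 1100^0.2844 = 0.5976 × 7.327 ≈ 4.379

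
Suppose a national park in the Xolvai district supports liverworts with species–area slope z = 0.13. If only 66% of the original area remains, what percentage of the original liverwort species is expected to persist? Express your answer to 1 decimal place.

S_new/S_old = (A_new/A_old)^z = 0.66^0.13
= exp(0.13 × ln 0.66) = exp(0.13 × -0.4155) = exp(-0.0540) ≈ 0.9474

94.7%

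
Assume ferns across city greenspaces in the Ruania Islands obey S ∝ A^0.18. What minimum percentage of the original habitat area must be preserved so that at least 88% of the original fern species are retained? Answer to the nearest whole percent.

Need (A_new/A_old)^0.18 = 0.88, so A_new/A_old = 0.88^(1/0.18) = 0.88^5.556
ln(A_new/A_old) = ln 0.88 / 0.18 = -0.1278 / 0.18 = -0.7102
A_new/A_old = e^-0.7102 ≈ 0.4916

49%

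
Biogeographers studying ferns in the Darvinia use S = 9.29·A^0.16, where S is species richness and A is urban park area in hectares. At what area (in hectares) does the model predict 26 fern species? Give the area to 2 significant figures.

620 hectares

26 = 9.29 × A^0.16  ⇒  A^0.16 = 26/9.29 = 2.799
ln A = ln(2.799) / 0.16 = 1.0292 / 0.16 = 6.4322
A = e^6.4322 ≈ 621.6 hectares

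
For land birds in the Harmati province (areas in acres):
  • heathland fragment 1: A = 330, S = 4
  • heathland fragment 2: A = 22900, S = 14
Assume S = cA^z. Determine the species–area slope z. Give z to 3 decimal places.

Taking logs: ln S = ln c + z ln A, so z = (ln S₂ − ln S₁)/(ln A₂ − ln A₁).
z = ln(14/4) / ln(22900/330) = ln(3.5) / ln(69.39) = 1.2528 / 4.2398 = 0.2955

0.295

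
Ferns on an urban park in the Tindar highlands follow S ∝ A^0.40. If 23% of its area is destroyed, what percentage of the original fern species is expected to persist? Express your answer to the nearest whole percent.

90%

S_new/S_old = (A_new/A_old)^z = 0.77^0.4
= exp(0.4 × ln 0.77) = exp(0.4 × -0.2614) = exp(-0.1045) ≈ 0.9007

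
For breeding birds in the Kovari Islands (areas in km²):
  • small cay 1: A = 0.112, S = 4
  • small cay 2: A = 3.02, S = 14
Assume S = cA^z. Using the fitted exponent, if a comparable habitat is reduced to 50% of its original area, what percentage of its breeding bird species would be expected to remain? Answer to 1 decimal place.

76.8%

z = ln(14/4) / ln(3.02/0.112) = 1.2528 / 3.2945 = 0.3803
S_new/S_old = (A_new/A_old)^z = 0.5^0.3803 = exp(0.3803 × -0.6931) = 0.7683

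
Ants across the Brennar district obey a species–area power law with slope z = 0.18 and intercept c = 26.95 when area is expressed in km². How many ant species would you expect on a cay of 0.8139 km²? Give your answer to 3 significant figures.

26.0

S = 26.95 × 0.8139^0.18
ln S = ln 26.95 + 0.18 × ln 0.8139 = 3.2940 + 0.18 × -0.2059 = 3.2569
S = e^3.2569 ≈ 25.97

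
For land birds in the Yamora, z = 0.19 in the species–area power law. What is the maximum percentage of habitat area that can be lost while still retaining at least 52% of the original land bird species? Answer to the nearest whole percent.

Need (A_new/A_old)^0.19 = 0.52, so A_new/A_old = 0.52^(1/0.19) = 0.52^5.263
ln(A_new/A_old) = ln 0.52 / 0.19 = -0.6539 / 0.19 = -3.4417
A_new/A_old = e^-3.4417 ≈ 0.03201
Fraction that can be lost = 1 − 0.03201 = 0.968

97%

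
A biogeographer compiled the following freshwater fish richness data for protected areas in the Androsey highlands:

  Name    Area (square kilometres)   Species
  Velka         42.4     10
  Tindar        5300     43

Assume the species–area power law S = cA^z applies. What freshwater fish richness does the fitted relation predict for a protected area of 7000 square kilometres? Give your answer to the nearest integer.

47

z = ln(43/10) / ln(5300/42.4) = 1.4586 / 4.8283 = 0.3021
c = 10 / 42.4^0.3021 = 10 / 3.102 = 3.224
S₃ = 3.224 × 7000^0.3021 = 3.224 × 14.51 ≈ 46.77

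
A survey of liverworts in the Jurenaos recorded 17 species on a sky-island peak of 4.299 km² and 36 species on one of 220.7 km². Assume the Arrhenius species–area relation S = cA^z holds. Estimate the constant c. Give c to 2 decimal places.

12.88

z = ln(S₂/S₁) / ln(A₂/A₁) = ln(36/17) / ln(220.7/4.299) = 0.7503 / 3.9384 = 0.1905
c = S₁ / A₁^z = 17 / 4.299^0.1905 = 17 / 1.32 = 12.88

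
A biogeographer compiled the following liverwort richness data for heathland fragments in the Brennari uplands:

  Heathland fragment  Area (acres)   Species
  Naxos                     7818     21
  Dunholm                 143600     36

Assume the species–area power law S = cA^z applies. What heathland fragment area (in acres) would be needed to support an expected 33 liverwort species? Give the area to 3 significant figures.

89800 acres

z = ln(36/21) / ln(143600/7818) = 0.5390 / 2.9106 = 0.1852
c = 21 / 7818^0.1852 = 21 / 5.259 = 3.993
A = (33/3.993)^(1/0.1852) ⇒ ln A = ln(8.265)/0.1852 = 11.4049
A = e^11.4049 ≈ 89762 acres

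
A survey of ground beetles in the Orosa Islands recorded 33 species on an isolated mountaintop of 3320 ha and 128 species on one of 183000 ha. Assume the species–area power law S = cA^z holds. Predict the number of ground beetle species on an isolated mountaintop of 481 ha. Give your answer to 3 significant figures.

17.2

z = ln(128/33) / ln(183000/3320) = 1.3555 / 4.0095 = 0.3381
c = 33 / 3320^0.3381 = 33 / 15.5 = 2.129
S₃ = 2.129 × 481^0.3381 = 2.129 × 8.068 ≈ 17.17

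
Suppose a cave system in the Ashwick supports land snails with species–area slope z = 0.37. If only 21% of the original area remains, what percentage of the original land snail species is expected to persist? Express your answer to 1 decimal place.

S_new/S_old = (A_new/A_old)^z = 0.21^0.37
= exp(0.37 × ln 0.21) = exp(0.37 × -1.5606) = exp(-0.5774) ≈ 0.5613

56.1%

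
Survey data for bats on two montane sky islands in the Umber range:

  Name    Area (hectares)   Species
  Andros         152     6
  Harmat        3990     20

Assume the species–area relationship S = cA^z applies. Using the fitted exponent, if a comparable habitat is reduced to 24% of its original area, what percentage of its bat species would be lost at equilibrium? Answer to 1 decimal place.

z = ln(20/6) / ln(3990/152) = 1.2040 / 3.2677 = 0.3685
S_new/S_old = (A_new/A_old)^z = 0.24^0.3685 = exp(0.3685 × -1.4271) = 0.5911
Fraction lost = 1 − 0.5911 = 0.4089

40.9%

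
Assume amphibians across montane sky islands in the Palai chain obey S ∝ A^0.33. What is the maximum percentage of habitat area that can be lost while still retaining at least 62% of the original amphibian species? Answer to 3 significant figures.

Need (A_new/A_old)^0.33 = 0.62, so A_new/A_old = 0.62^(1/0.33) = 0.62^3.03
ln(A_new/A_old) = ln 0.62 / 0.33 = -0.4780 / 0.33 = -1.4486
A_new/A_old = e^-1.4486 ≈ 0.2349
Fraction that can be lost = 1 − 0.2349 = 0.7651

76.5%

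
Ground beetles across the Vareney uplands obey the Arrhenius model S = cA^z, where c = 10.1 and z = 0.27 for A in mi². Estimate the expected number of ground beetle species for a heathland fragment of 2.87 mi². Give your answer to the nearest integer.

S = 10.1 × 2.87^0.27 = 10.1 × 1.329 ≈ 13.43

13 species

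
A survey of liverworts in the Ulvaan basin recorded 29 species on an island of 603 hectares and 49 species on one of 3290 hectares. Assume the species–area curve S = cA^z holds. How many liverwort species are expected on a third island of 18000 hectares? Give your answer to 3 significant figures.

82.9

z = ln(49/29) / ln(3290/603) = 0.5245 / 1.6967 = 0.3091
c = 29 / 603^0.3091 = 29 / 7.236 = 4.008
S₃ = 4.008 × 18000^0.3091 = 4.008 × 20.68 ≈ 82.86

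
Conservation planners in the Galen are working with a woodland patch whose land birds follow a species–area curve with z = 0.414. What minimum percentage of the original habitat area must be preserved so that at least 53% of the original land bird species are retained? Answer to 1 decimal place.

21.6%

Need (A_new/A_old)^0.414 = 0.53, so A_new/A_old = 0.53^(1/0.414) = 0.53^2.415
ln(A_new/A_old) = ln 0.53 / 0.414 = -0.6349 / 0.414 = -1.5335
A_new/A_old = e^-1.5335 ≈ 0.2158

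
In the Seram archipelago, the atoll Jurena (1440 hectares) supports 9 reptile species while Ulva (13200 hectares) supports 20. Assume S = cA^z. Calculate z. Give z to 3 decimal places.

Taking logs: ln S = ln c + z ln A, so z = (ln S₂ − ln S₁)/(ln A₂ − ln A₁).
z = ln(20/9) / ln(13200/1440) = ln(2.222) / ln(9.167) = 0.7985 / 2.2156 = 0.3604

0.360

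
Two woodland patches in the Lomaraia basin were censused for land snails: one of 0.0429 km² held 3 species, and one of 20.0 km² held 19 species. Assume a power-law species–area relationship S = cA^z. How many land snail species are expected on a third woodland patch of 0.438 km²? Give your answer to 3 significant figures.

z = ln(19/3) / ln(20/0.0429) = 1.8458 / 6.1446 = 0.3004
c = 3 / 0.0429^0.3004 = 3 / 0.3883 = 7.726
S₃ = 7.726 × 0.438^0.3004 = 7.726 × 0.7804 ≈ 6.029

6.03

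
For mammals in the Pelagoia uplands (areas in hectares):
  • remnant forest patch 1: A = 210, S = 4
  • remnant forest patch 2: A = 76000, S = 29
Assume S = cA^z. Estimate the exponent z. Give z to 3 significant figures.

0.336

Taking logs: ln S = ln c + z ln A, so z = (ln S₂ − ln S₁)/(ln A₂ − ln A₁).
z = ln(29/4) / ln(76000/210) = ln(7.25) / ln(361.9) = 1.9810 / 5.8914 = 0.3363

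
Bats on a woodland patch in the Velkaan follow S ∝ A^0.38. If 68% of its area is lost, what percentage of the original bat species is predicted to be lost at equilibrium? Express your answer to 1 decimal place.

35.1%

S_new/S_old = (A_new/A_old)^z = 0.32^0.38
= exp(0.38 × ln 0.32) = exp(0.38 × -1.1394) = exp(-0.4330) ≈ 0.6486
Fraction lost = 1 − 0.6486 = 0.3514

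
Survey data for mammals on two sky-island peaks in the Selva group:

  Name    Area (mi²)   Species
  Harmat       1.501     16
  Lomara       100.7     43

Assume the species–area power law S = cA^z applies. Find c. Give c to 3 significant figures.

z = ln(S₂/S₁) / ln(A₂/A₁) = ln(43/16) / ln(100.7/1.501) = 0.9886 / 4.2060 = 0.2350
c = S₁ / A₁^z = 16 / 1.501^0.2350 = 16 / 1.1 = 14.54

14.5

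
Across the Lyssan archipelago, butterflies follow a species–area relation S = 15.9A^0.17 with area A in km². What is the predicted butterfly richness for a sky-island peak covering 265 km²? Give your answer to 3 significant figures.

S = 15.9 × 265^0.17
ln S = ln 15.9 + 0.17 × ln 265 = 2.7663 + 0.17 × 5.5797 = 3.7149
S = e^3.7149 ≈ 41.05

41.1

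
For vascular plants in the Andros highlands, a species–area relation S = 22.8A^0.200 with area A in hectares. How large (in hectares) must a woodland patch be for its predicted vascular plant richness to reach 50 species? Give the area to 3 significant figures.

50.7 hectares

50 = 22.8 × A^0.2  ⇒  A^0.2 = 50/22.8 = 2.193
ln A = ln(2.193) / 0.2 = 0.7853 / 0.2 = 3.9263
A = e^3.9263 ≈ 50.72 hectares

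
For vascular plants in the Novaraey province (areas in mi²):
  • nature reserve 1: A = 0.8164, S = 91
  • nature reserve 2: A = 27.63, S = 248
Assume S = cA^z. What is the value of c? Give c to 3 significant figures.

96.4

z = ln(S₂/S₁) / ln(A₂/A₁) = ln(248/91) / ln(27.63/0.8164) = 1.0026 / 3.5218 = 0.2847
c = S₁ / A₁^z = 91 / 0.8164^0.2847 = 91 / 0.9439 = 96.41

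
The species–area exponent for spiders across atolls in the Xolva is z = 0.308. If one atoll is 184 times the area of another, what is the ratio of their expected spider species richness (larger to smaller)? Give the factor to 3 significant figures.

S₂/S₁ = (A₂/A₁)^z = 184^0.308
ln(S₂/S₁) = 0.308 × ln 184 = 0.308 × 5.2149 = 1.6062
S₂/S₁ = e^1.6062 ≈ 4.984

4.98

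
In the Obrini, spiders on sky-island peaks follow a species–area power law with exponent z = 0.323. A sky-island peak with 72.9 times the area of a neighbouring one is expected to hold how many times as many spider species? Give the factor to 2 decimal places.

S₂/S₁ = (A₂/A₁)^z = 72.9^0.323
ln(S₂/S₁) = 0.323 × ln 72.9 = 0.323 × 4.2891 = 1.3854
S₂/S₁ = e^1.3854 ≈ 3.996

4.00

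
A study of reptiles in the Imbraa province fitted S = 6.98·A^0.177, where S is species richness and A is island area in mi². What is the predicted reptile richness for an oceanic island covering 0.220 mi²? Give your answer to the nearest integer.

5

S = 6.98 × 0.22^0.177
ln S = ln 6.98 + 0.177 × ln 0.22 = 1.9430 + 0.177 × -1.5141 = 1.6750
S = e^1.6750 ≈ 5.339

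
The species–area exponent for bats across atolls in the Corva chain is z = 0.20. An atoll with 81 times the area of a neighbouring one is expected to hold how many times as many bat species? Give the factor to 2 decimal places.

S₂/S₁ = (A₂/A₁)^z = 81^0.2
ln(S₂/S₁) = 0.2 × ln 81 = 0.2 × 4.3944 = 0.8789
S₂/S₁ = e^0.8789 ≈ 2.408

2.41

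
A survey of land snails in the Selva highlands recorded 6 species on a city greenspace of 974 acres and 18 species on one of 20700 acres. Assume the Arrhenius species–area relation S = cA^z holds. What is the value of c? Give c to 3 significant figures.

z = ln(S₂/S₁) / ln(A₂/A₁) = ln(18/6) / ln(20700/974) = 1.0986 / 3.0565 = 0.3594
c = S₁ / A₁^z = 6 / 974^0.3594 = 6 / 11.86 = 0.5058

0.506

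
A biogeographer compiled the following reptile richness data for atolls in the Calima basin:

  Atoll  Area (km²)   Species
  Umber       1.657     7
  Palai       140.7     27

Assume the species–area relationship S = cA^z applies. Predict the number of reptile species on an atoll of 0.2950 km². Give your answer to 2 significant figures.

4.1

z = ln(27/7) / ln(140.7/1.657) = 1.3499 / 4.4416 = 0.3039
c = 7 / 1.657^0.3039 = 7 / 1.166 = 6.004
S₃ = 6.004 × 0.295^0.3039 = 6.004 × 0.69 ≈ 4.143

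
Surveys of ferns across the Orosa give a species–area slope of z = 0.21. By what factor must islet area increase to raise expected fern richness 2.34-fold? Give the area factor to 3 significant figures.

(A₂/A₁)^0.21 = 2.34, so A₂/A₁ = 2.34^(1/0.21) = 2.34^4.762
ln(A₂/A₁) = ln 2.34 / 0.21 = 0.8502 / 0.21 = 4.0483
A₂/A₁ = e^4.0483 ≈ 57.3

57.3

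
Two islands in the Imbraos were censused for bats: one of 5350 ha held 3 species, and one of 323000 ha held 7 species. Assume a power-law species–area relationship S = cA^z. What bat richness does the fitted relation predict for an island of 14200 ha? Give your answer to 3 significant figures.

3.67

z = ln(7/3) / ln(323000/5350) = 0.8473 / 4.1006 = 0.2066
c = 3 / 5350^0.2066 = 3 / 5.894 = 0.509
S₃ = 0.509 × 14200^0.2066 = 0.509 × 7.211 ≈ 3.67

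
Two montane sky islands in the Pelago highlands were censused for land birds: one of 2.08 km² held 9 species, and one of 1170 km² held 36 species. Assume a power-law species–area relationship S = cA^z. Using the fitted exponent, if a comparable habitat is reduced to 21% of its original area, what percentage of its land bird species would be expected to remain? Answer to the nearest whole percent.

71%

z = ln(36/9) / ln(1170/2.08) = 1.3863 / 6.3324 = 0.2189
S_new/S_old = (A_new/A_old)^z = 0.21^0.2189 = exp(0.2189 × -1.5606) = 0.7106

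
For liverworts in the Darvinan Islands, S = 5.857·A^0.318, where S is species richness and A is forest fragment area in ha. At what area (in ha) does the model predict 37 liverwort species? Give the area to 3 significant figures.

37 = 5.857 × A^0.318  ⇒  A^0.318 = 37/5.857 = 6.317
ln A = ln(6.317) / 0.318 = 1.8433 / 0.318 = 5.7965
A = e^5.7965 ≈ 329.1 ha

329 ha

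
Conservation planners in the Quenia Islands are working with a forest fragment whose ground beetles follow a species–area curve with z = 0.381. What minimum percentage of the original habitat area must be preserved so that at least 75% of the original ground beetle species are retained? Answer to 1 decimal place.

47.0%

Need (A_new/A_old)^0.381 = 0.75, so A_new/A_old = 0.75^(1/0.381) = 0.75^2.625
ln(A_new/A_old) = ln 0.75 / 0.381 = -0.2877 / 0.381 = -0.7551
A_new/A_old = e^-0.7551 ≈ 0.47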